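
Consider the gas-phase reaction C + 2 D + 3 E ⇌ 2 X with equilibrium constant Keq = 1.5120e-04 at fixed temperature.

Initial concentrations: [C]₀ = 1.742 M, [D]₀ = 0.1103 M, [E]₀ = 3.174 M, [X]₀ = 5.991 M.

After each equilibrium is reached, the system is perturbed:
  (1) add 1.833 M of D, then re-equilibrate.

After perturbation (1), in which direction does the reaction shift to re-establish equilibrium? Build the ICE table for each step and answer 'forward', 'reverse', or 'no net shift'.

Direction: forward

Q₀ = 52.96 vs Keq = 1.5120e-04 ⇒ Q>K, reverse
Step 1:
                    C           D           E           X
  Initial       1.742      0.1103       3.174       5.991
  Change        1.851       3.701       5.552      -3.701
  Equil         3.593       3.812       8.726        2.29
  solve Keq expr → x = -1.851; check Q = 1.5120e-04
Then add 1.833 M of D.
Step 2:
                    C           D           E           X
  Initial       3.593       5.645       8.726        2.29
  Change      -0.2124     -0.4248     -0.6372      0.4248
  Equil          3.38        5.22       8.089       2.715
  solve Keq expr → x = 0.2124; check Q = 1.5120e-04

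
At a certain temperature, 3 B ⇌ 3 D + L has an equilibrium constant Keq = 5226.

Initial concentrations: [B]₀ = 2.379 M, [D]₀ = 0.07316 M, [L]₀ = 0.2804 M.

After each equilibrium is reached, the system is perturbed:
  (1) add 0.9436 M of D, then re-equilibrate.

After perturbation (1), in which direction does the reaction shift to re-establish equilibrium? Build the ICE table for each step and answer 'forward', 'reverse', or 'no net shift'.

Q₀ = 8.1548e-06 vs Keq = 5226 ⇒ Q<K, forward
Step 1:
                   B          D          L
  I            2.379    0.07316     0.2804
  C           -2.244      2.244     0.7481
  E           0.1348      2.317      1.028
  solve Keq expr → x = 0.7481; check Q = 5226
Then add 0.9436 M of D.
Step 2:
                   B          D          L
  I           0.1348      3.261      1.028
  C          0.05089   -0.05089   -0.01696
  E           0.1857       3.21      1.012
  solve Keq expr → x = -0.01696; check Q = 5226

Direction: reverse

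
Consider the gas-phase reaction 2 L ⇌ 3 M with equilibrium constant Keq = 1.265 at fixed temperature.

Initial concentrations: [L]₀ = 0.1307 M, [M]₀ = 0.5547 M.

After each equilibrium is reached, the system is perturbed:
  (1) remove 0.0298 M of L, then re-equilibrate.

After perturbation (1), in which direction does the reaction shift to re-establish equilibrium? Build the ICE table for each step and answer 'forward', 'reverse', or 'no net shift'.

Direction: reverse

Q₀ = 9.991 vs Keq = 1.265 ⇒ Q>K, reverse
Step 1:
                   L          M
  Initial     0.1307     0.5547
  Change     0.09921    -0.1488
  Equil       0.2299     0.4059
  solve Keq expr → x = -0.04961; check Q = 1.265
Then remove 0.0298 M of L.
Step 2:
                   L          M
  Initial     0.2001     0.4059
  Change     0.01319   -0.01979
  Equil       0.2133     0.3861
  solve Keq expr → x = -0.006596; check Q = 1.265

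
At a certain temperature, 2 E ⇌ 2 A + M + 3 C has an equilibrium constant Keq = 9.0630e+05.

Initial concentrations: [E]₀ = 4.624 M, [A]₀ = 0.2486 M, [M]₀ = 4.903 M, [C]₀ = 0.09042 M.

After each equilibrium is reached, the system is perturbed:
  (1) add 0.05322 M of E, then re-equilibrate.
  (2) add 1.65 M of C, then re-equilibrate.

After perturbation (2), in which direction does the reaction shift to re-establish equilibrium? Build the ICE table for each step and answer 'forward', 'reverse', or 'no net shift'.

Q₀ = 1.0477e-05 vs Keq = 9.0630e+05 ⇒ Q<K, forward
Step 1:
                    E           A           M           C
  I             4.624      0.2486       4.903     0.09042
  C            -4.399       4.399       2.199       6.598
  E            0.2251       4.648       7.102       6.689
  solve Keq expr → x = 2.199; check Q = 9.0630e+05
Then add 0.05322 M of E.
Step 2:
                    E           A           M           C
  I            0.2783       4.648       7.102       6.689
  C          -0.04696     0.04696     0.02348     0.07044
  E            0.2313       4.694       7.126       6.759
  solve Keq expr → x = 0.02348; check Q = 9.0630e+05
Then add 1.65 M of C.
Step 3:
                    E           A           M           C
  I            0.2313       4.694       7.126       8.409
  C           0.07708    -0.07708    -0.03854     -0.1156
  E            0.3084       4.617       7.087       8.294
  solve Keq expr → x = -0.03854; check Q = 9.0630e+05

Direction: reverse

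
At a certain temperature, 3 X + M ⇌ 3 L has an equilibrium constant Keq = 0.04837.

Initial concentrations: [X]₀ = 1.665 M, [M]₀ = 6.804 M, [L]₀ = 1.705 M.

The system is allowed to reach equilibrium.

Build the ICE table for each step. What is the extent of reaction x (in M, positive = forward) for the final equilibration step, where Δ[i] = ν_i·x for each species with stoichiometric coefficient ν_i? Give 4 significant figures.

x = -0.1081 M

Q₀ = 0.1578 vs Keq = 0.04837 ⇒ Q>K, reverse
Step 1:
                  X         M         L
  I           1.665     6.804     1.705
  C          0.3243    0.1081   -0.3243
  E           1.989     6.912     1.381
  solve Keq expr → x = -0.1081; check Q = 0.04837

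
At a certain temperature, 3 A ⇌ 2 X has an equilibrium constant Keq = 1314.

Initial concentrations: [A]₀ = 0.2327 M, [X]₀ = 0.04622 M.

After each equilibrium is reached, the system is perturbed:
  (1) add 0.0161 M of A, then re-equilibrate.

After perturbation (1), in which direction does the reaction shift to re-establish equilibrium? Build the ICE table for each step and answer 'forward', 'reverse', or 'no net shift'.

Q₀ = 0.1695 vs Keq = 1314 ⇒ Q<K, forward
Step 1:
                  A         X
  Initial    0.2327   0.04622
  Change    -0.2034    0.1356
  Equil      0.0293    0.1818
  solve Keq expr → x = 0.0678; check Q = 1314
Then add 0.0161 M of A.
Step 2:
                  A         X
  Initial    0.0454    0.1818
  Change   -0.01503   0.01002
  Equil     0.03037    0.1918
  solve Keq expr → x = 0.005011; check Q = 1314

Direction: forward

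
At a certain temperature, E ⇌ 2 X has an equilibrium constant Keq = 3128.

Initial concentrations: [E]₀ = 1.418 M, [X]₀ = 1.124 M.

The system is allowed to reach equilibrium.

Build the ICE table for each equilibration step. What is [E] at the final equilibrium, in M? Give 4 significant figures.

[E]_eq = 0.004988 M

Q₀ = 0.891 vs Keq = 3128 ⇒ Q<K, forward
Step 1:
                   E          X
  I            1.418      1.124
  C           -1.413      2.826
  E         0.004988       3.95
  solve Keq expr → x = 1.413; check Q = 3128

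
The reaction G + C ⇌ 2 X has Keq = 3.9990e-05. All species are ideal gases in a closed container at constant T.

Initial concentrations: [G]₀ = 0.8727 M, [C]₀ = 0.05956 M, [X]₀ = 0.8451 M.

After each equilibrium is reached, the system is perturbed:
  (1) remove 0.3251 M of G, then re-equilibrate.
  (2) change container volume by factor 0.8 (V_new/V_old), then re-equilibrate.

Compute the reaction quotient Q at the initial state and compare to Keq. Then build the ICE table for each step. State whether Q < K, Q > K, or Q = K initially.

Q₀ = 13.74 vs Keq = 3.9990e-05 ⇒ Q>K, reverse
Step 1:
                   G          C          X
  init        0.8727    0.05956     0.8451
  Δ           0.4201     0.4201    -0.8401
  eq           1.293     0.4796   0.004979
  solve Keq expr → x = -0.4201; check Q = 3.9990e-05
Then remove 0.3251 M of G.
Step 2:
                   G          C          X
  init        0.9677     0.4796   0.004979
  Δ       3.3456e-04 3.3456e-04 -6.6913e-04
  eq           0.968       0.48    0.00431
  solve Keq expr → x = -3.3456e-04; check Q = 3.9990e-05
Then change container volume by factor 0.8 (V_new/V_old).
Step 3:
                   G          C          X
  init          1.21     0.5999   0.005388
  Δ                0          0          0
  eq            1.21     0.5999   0.005388
  solve Keq expr → x = 0; check Q = 3.9990e-05

Q₀ = 13.74; Q > K (proceeds reverse)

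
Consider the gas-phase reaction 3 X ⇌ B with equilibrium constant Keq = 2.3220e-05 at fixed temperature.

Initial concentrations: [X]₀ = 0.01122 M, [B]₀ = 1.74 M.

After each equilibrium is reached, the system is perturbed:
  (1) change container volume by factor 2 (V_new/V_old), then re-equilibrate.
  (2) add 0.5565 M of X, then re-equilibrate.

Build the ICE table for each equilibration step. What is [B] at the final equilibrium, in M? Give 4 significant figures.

Q₀ = 1.2319e+06 vs Keq = 2.3220e-05 ⇒ Q>K, reverse
Step 1:
                  X         B
  Initial   0.01122      1.74
  Change       5.21    -1.737
  Equil       5.221  0.003305
  solve Keq expr → x = -1.737; check Q = 2.3220e-05
Then change container volume by factor 2 (V_new/V_old).
Step 2:
                  X         B
  Initial     2.611  0.001653
  Change   0.003713 -0.001238
  Equil       2.614 4.1492e-04
  solve Keq expr → x = -0.001238; check Q = 2.3220e-05
Then add 0.5565 M of X.
Step 3:
                  X         B
  Initial     3.171 4.1492e-04
  Change  -9.7404e-04 3.2468e-04
  Equil        3.17 7.3960e-04
  solve Keq expr → x = 3.2468e-04; check Q = 2.3220e-05

[B]_eq = 7.3960e-04 M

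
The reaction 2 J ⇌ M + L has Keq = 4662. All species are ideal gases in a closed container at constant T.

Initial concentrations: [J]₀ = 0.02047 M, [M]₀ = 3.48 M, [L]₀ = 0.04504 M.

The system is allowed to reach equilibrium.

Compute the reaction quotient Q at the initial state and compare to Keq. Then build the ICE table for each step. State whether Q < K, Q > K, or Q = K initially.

Q₀ = 374.1; Q < K (proceeds forward)

Q₀ = 374.1 vs Keq = 4662 ⇒ Q<K, forward
Step 1:
                  J         M         L
  init      0.02047      3.48   0.04504
  Δ        -0.01422  0.007112  0.007112
  eq       0.006246     3.487   0.05215
  solve Keq expr → x = 0.007112; check Q = 4662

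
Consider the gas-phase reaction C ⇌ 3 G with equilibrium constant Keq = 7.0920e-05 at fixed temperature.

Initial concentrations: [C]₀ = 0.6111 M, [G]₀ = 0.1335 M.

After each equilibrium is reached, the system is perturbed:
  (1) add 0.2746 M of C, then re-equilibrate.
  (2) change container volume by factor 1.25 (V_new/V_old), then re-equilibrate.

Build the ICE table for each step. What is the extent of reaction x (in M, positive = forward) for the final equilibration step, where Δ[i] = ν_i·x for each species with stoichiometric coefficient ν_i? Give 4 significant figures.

x = 0.00171 M

Q₀ = 0.003893 vs Keq = 7.0920e-05 ⇒ Q>K, reverse
Step 1:
                  C         G
  I          0.6111    0.1335
  C         0.03259  -0.09776
  E          0.6437   0.03574
  solve Keq expr → x = -0.03259; check Q = 7.0920e-05
Then add 0.2746 M of C.
Step 2:
                  C         G
  I          0.9183   0.03574
  C       -0.001491  0.004472
  E          0.9168   0.04021
  solve Keq expr → x = 0.001491; check Q = 7.0920e-05
Then change container volume by factor 1.25 (V_new/V_old).
Step 3:
                  C         G
  I          0.7334   0.03217
  C        -0.00171  0.005131
  E          0.7317    0.0373
  solve Keq expr → x = 0.00171; check Q = 7.0920e-05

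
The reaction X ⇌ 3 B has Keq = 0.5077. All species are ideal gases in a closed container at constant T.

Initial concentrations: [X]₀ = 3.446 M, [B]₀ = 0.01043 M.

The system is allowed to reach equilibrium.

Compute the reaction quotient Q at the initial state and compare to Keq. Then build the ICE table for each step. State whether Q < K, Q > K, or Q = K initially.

Q₀ = 3.2926e-07 vs Keq = 0.5077 ⇒ Q<K, forward
Step 1:
                  X         B
  I           3.446   0.01043
  C         -0.3827     1.148
  E           3.063     1.159
  solve Keq expr → x = 0.3827; check Q = 0.5077

Q₀ = 3.2926e-07; Q < K (proceeds forward)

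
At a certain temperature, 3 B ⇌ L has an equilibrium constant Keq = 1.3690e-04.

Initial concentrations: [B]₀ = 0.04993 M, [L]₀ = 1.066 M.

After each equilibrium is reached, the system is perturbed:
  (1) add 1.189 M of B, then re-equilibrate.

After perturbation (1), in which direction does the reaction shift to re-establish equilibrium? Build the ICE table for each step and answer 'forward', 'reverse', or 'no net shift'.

Q₀ = 8564 vs Keq = 1.3690e-04 ⇒ Q>K, reverse
Step 1:
                  B         L
  Initial   0.04993     1.066
  Change      3.184    -1.061
  Equil       3.234  0.004631
  solve Keq expr → x = -1.061; check Q = 1.3690e-04
Then add 1.189 M of B.
Step 2:
                  B         L
  Initial     4.423  0.004631
  Change   -0.02114  0.007046
  Equil       4.402   0.01168
  solve Keq expr → x = 0.007046; check Q = 1.3690e-04

Direction: forward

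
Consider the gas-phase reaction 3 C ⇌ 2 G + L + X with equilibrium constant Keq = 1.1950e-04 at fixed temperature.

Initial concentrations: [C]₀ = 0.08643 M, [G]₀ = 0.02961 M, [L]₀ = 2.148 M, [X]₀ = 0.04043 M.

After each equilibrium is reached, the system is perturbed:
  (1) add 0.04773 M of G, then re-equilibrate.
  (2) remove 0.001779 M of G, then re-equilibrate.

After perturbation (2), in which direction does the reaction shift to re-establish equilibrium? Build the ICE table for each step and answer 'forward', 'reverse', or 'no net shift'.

Q₀ = 0.1179 vs Keq = 1.1950e-04 ⇒ Q>K, reverse
Step 1:
                    C           G           L           X
  I           0.08643     0.02961       2.148     0.04043
  C           0.04128    -0.02752    -0.01376    -0.01376
  E            0.1277    0.002091       2.134     0.02667
  solve Keq expr → x = -0.01376; check Q = 1.1950e-04
Then add 0.04773 M of G.
Step 2:
                    C           G           L           X
  I            0.1277     0.04982       2.134     0.02667
  C           0.06249    -0.04166    -0.02083    -0.02083
  E            0.1902    0.008161       2.113    0.005841
  solve Keq expr → x = -0.02083; check Q = 1.1950e-04
Then remove 0.001779 M of G.
Step 3:
                    C           G           L           X
  I            0.1902    0.006382       2.113    0.005841
  C         -0.001885    0.001256  6.2823e-04  6.2823e-04
  E            0.1883    0.007639       2.114    0.006469
  solve Keq expr → x = 6.2823e-04; check Q = 1.1950e-04

Direction: forward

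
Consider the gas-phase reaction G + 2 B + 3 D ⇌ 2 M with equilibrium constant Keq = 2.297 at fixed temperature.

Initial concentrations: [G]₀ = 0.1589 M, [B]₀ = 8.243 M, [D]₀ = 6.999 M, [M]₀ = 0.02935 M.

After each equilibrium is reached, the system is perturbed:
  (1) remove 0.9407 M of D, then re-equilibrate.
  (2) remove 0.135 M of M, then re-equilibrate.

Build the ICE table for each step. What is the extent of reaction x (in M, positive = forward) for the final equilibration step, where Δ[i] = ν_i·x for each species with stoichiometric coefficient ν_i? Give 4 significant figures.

Q₀ = 2.3271e-07 vs Keq = 2.297 ⇒ Q<K, forward
Step 1:
                    G           B           D           M
  init         0.1589       8.243       6.999     0.02935
  Δ           -0.1589     -0.3178     -0.4767      0.3178
  eq       3.0105e-06       7.925       6.522      0.3471
  solve Keq expr → x = 0.1589; check Q = 2.297
Then remove 0.9407 M of D.
Step 2:
                    G           B           D           M
  init     3.0105e-06       7.925       5.582      0.3471
  Δ        1.7929e-06  3.5859e-06  5.3788e-06 -3.5859e-06
  eq       4.8034e-06       7.925       5.582      0.3471
  solve Keq expr → x = -1.7929e-06; check Q = 2.297
Then remove 0.135 M of M.
Step 3:
                    G           B           D           M
  init     4.8034e-06       7.925       5.582      0.2121
  Δ       -3.0094e-06 -6.0189e-06 -9.0283e-06  6.0189e-06
  eq       1.7940e-06       7.925       5.582      0.2121
  solve Keq expr → x = 3.0094e-06; check Q = 2.297

x = 3.0094e-06 M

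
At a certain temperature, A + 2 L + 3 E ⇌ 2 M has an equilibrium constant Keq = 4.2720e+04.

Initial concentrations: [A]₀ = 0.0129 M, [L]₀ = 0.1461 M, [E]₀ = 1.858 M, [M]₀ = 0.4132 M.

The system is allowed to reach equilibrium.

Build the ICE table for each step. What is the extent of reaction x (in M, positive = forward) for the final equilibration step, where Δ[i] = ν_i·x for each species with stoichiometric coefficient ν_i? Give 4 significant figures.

Q₀ = 96.67 vs Keq = 4.2720e+04 ⇒ Q<K, forward
Step 1:
                   A          L          E          M
  Initial     0.0129     0.1461      1.858     0.4132
  Change    -0.01285    -0.0257   -0.03855     0.0257
  Equil   5.1641e-05     0.1204      1.819     0.4389
  solve Keq expr → x = 0.01285; check Q = 4.2720e+04

x = 0.01285 M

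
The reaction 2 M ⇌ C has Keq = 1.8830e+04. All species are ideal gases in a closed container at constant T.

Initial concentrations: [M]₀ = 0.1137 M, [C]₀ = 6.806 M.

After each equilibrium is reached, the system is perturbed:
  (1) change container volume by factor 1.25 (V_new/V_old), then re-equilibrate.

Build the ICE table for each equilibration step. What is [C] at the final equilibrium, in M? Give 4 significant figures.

[C]_eq = 5.482 M

Q₀ = 526.5 vs Keq = 1.8830e+04 ⇒ Q<K, forward
Step 1:
                    M           C
  init         0.1137       6.806
  Δ          -0.09462     0.04731
  eq          0.01908       6.853
  solve Keq expr → x = 0.04731; check Q = 1.8830e+04
Then change container volume by factor 1.25 (V_new/V_old).
Step 2:
                    M           C
  init        0.01526       5.483
  Δ            0.0018 -9.0002e-04
  eq          0.01706       5.482
  solve Keq expr → x = -9.0002e-04; check Q = 1.8830e+04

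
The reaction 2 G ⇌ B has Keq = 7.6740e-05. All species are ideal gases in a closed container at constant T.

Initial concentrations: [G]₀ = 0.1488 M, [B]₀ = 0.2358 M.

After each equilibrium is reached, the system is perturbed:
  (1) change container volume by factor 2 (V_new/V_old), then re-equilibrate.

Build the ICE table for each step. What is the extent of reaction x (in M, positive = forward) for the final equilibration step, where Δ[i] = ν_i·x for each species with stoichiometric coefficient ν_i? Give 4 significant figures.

x = -7.3821e-06 M

Q₀ = 10.65 vs Keq = 7.6740e-05 ⇒ Q>K, reverse
Step 1:
                    G           B
  I            0.1488      0.2358
  C            0.4715     -0.2358
  E            0.6203  2.9531e-05
  solve Keq expr → x = -0.2358; check Q = 7.6740e-05
Then change container volume by factor 2 (V_new/V_old).
Step 2:
                    G           B
  I            0.3102  1.4766e-05
  C        1.4764e-05 -7.3821e-06
  E            0.3102  7.3835e-06
  solve Keq expr → x = -7.3821e-06; check Q = 7.6740e-05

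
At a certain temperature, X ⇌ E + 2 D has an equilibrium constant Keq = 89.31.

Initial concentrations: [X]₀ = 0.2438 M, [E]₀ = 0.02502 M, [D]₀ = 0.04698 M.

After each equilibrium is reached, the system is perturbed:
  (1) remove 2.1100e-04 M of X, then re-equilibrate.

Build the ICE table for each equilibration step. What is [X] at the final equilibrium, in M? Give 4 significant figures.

[X]_eq = 8.4999e-04 M

Q₀ = 2.2651e-04 vs Keq = 89.31 ⇒ Q<K, forward
Step 1:
                  X         E         D
  I          0.2438   0.02502   0.04698
  C         -0.2429    0.2429    0.4859
  E       8.5199e-04     0.268    0.5329
  solve Keq expr → x = 0.2429; check Q = 89.31
Then remove 2.1100e-04 M of X.
Step 2:
                  X         E         D
  I       6.4099e-04     0.268    0.5329
  C       2.0900e-04 -2.0900e-04 -4.1800e-04
  E       8.4999e-04    0.2678    0.5325
  solve Keq expr → x = -2.0900e-04; check Q = 89.31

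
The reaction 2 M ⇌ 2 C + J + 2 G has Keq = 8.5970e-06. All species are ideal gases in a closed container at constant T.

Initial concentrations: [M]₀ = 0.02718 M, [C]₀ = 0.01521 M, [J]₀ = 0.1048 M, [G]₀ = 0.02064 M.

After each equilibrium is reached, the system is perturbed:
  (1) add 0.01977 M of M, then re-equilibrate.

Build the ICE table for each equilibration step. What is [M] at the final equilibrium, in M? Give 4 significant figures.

[M]_eq = 0.04464 M

Q₀ = 1.3981e-05 vs Keq = 8.5970e-06 ⇒ Q>K, reverse
Step 1:
                    M           C           J           G
  I           0.02718     0.01521      0.1048     0.02064
  C           0.00154    -0.00154 -7.7016e-04    -0.00154
  E           0.02872     0.01367       0.104      0.0191
  solve Keq expr → x = -7.7016e-04; check Q = 8.5970e-06
Then add 0.01977 M of M.
Step 2:
                    M           C           J           G
  I           0.04849     0.01367       0.104      0.0191
  C         -0.003851    0.003851    0.001925    0.003851
  E           0.04464     0.01752       0.106     0.02295
  solve Keq expr → x = 0.001925; check Q = 8.5970e-06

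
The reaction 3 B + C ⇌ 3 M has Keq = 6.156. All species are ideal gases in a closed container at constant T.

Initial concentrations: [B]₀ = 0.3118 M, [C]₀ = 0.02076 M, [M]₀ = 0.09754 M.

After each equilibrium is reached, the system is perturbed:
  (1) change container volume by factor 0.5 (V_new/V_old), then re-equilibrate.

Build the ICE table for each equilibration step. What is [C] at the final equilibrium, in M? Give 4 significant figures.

[C]_eq = 0.018 M

Q₀ = 1.475 vs Keq = 6.156 ⇒ Q<K, forward
Step 1:
                    B           C           M
  init         0.3118     0.02076     0.09754
  Δ          -0.02468   -0.008228     0.02468
  eq           0.2871     0.01253      0.1222
  solve Keq expr → x = 0.008228; check Q = 6.156
Then change container volume by factor 0.5 (V_new/V_old).
Step 2:
                    B           C           M
  init         0.5742     0.02506      0.2444
  Δ          -0.02119   -0.007063     0.02119
  eq            0.553       0.018      0.2656
  solve Keq expr → x = 0.007063; check Q = 6.156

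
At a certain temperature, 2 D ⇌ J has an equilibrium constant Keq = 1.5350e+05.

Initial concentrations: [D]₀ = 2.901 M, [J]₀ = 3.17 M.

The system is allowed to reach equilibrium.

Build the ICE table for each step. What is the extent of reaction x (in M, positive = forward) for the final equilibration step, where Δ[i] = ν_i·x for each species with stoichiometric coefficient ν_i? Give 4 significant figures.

Q₀ = 0.3767 vs Keq = 1.5350e+05 ⇒ Q<K, forward
Step 1:
                   D          J
  Initial      2.901       3.17
  Change      -2.896      1.448
  Equil     0.005485      4.618
  solve Keq expr → x = 1.448; check Q = 1.5350e+05

x = 1.448 M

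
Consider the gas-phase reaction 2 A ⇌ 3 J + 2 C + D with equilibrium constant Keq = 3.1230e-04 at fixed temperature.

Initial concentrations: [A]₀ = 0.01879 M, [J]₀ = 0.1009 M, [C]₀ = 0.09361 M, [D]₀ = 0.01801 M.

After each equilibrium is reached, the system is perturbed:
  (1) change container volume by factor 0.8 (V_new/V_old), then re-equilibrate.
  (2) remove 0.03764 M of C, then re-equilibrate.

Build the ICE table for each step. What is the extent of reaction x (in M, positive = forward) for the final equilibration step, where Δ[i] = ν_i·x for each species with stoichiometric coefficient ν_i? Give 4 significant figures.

Q₀ = 4.5917e-04 vs Keq = 3.1230e-04 ⇒ Q>K, reverse
Step 1:
                    A           J           C           D
  init        0.01879      0.1009     0.09361     0.01801
  Δ           0.00196    -0.00294    -0.00196 -9.8011e-04
  eq          0.02075     0.09796     0.09165     0.01703
  solve Keq expr → x = -9.8011e-04; check Q = 3.1230e-04
Then change container volume by factor 0.8 (V_new/V_old).
Step 2:
                    A           J           C           D
  init        0.02594      0.1224      0.1146     0.02129
  Δ          0.005918   -0.008877   -0.005918   -0.002959
  eq          0.03186      0.1136      0.1086     0.01833
  solve Keq expr → x = -0.002959; check Q = 3.1230e-04
Then remove 0.03764 M of C.
Step 3:
                    A           J           C           D
  init        0.03186      0.1136       0.071     0.01833
  Δ         -0.005329    0.007994    0.005329    0.002665
  eq          0.02653      0.1216     0.07633     0.02099
  solve Keq expr → x = 0.002665; check Q = 3.1230e-04

x = 0.002665 M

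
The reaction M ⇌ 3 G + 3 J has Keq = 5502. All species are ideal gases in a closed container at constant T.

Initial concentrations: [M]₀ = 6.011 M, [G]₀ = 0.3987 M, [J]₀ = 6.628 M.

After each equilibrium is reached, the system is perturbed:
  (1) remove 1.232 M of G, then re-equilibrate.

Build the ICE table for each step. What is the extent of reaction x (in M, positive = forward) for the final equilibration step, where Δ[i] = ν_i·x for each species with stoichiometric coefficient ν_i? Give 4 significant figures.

x = 0.2984 M

Q₀ = 3.07 vs Keq = 5502 ⇒ Q<K, forward
Step 1:
                  M         G         J
  init        6.011    0.3987     6.628
  Δ          -0.938     2.814     2.814
  eq          5.073     3.213     9.442
  solve Keq expr → x = 0.938; check Q = 5502
Then remove 1.232 M of G.
Step 2:
                  M         G         J
  init        5.073     1.981     9.442
  Δ         -0.2984    0.8951    0.8951
  eq          4.775     2.876     10.34
  solve Keq expr → x = 0.2984; check Q = 5502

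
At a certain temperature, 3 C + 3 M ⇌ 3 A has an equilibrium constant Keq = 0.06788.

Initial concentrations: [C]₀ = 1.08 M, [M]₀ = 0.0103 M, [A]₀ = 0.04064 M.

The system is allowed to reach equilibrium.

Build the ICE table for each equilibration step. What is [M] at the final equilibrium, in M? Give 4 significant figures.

[M]_eq = 0.03511 M

Q₀ = 48.76 vs Keq = 0.06788 ⇒ Q>K, reverse
Step 1:
                    C           M           A
  I              1.08      0.0103     0.04064
  C           0.02481     0.02481    -0.02481
  E             1.105     0.03511     0.01583
  solve Keq expr → x = -0.008272; check Q = 0.06788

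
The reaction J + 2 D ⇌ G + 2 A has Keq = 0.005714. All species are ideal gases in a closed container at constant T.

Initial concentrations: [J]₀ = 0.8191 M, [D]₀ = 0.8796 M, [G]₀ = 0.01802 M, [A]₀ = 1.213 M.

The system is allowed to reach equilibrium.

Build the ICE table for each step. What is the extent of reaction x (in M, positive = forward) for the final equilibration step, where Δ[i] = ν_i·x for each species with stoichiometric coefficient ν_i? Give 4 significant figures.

x = -0.0152 M

Q₀ = 0.04184 vs Keq = 0.005714 ⇒ Q>K, reverse
Step 1:
                    J           D           G           A
  Initial      0.8191      0.8796     0.01802       1.213
  Change       0.0152     0.03039     -0.0152    -0.03039
  Equil        0.8343        0.91    0.002823       1.183
  solve Keq expr → x = -0.0152; check Q = 0.005714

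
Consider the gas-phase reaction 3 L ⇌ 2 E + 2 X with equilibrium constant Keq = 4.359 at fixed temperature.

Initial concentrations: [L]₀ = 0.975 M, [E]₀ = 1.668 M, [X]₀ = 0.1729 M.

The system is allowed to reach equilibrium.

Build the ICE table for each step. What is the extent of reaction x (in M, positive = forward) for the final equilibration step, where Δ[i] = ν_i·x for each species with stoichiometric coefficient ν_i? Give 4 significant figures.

Q₀ = 0.08974 vs Keq = 4.359 ⇒ Q<K, forward
Step 1:
                   L          E          X
  I            0.975      1.668     0.1729
  C          -0.4152     0.2768     0.2768
  E           0.5598      1.945     0.4497
  solve Keq expr → x = 0.1384; check Q = 4.359

x = 0.1384 M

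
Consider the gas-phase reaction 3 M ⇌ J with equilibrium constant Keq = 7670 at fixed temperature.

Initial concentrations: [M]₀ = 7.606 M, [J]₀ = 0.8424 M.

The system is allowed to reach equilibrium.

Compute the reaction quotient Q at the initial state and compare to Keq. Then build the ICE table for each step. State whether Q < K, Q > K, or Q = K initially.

Q₀ = 0.001914; Q < K (proceeds forward)

Q₀ = 0.001914 vs Keq = 7670 ⇒ Q<K, forward
Step 1:
                    M           J
  I             7.606      0.8424
  C             -7.53        2.51
  E           0.07589       3.352
  solve Keq expr → x = 2.51; check Q = 7670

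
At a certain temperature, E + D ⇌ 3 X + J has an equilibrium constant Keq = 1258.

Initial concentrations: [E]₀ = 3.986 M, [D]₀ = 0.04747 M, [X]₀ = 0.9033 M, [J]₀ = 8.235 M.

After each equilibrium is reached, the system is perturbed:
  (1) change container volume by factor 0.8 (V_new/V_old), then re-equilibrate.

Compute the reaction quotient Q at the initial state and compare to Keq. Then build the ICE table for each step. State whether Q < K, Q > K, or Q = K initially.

Q₀ = 32.08; Q < K (proceeds forward)

Q₀ = 32.08 vs Keq = 1258 ⇒ Q<K, forward
Step 1:
                   E          D          X          J
  init         3.986    0.04747     0.9033      8.235
  Δ         -0.04559   -0.04559     0.1368    0.04559
  eq            3.94   0.001879       1.04      8.281
  solve Keq expr → x = 0.04559; check Q = 1258
Then change container volume by factor 0.8 (V_new/V_old).
Step 2:
                   E          D          X          J
  init         4.926   0.002349        1.3      10.35
  Δ         0.001287   0.001287  -0.003862  -0.001287
  eq           4.927   0.003637      1.296      10.35
  solve Keq expr → x = -0.001287; check Q = 1258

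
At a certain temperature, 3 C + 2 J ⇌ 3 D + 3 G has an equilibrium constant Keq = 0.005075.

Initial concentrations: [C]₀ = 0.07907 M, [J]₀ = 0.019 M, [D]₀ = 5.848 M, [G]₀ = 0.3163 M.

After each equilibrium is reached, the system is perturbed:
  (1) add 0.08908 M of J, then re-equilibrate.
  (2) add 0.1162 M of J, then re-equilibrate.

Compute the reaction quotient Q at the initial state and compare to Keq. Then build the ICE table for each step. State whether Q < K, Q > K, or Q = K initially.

Q₀ = 3.5463e+07; Q > K (proceeds reverse)

Q₀ = 3.5463e+07 vs Keq = 0.005075 ⇒ Q>K, reverse
Step 1:
                   C          J          D          G
  Initial    0.07907      0.019      5.848     0.3163
  Change      0.3118     0.2079    -0.3118    -0.3118
  Equil       0.3909     0.2269      5.536   0.004513
  solve Keq expr → x = -0.1039; check Q = 0.005075
Then add 0.08908 M of J.
Step 2:
                   C          J          D          G
  Initial     0.3909     0.3159      5.536   0.004513
  Change    -0.00109 -7.2646e-04    0.00109    0.00109
  Equil       0.3898     0.3152      5.537   0.005603
  solve Keq expr → x = 3.6323e-04; check Q = 0.005075
Then add 0.1162 M of J.
Step 3:
                   C          J          D          G
  Initial     0.3898     0.4314      5.537   0.005603
  Change   -0.001271 -8.4710e-04   0.001271   0.001271
  Equil       0.3885     0.4306      5.539   0.006873
  solve Keq expr → x = 4.2355e-04; check Q = 0.005075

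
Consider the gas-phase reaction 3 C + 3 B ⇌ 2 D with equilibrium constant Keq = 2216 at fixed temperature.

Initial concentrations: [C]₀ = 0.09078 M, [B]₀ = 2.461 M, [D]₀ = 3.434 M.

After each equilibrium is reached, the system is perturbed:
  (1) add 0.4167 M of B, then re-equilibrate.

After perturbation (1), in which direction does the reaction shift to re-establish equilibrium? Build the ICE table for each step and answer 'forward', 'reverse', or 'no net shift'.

Q₀ = 1058 vs Keq = 2216 ⇒ Q<K, forward
Step 1:
                  C         B         D
  init      0.09078     2.461     3.434
  Δ        -0.01911  -0.01911   0.01274
  eq        0.07167     2.442     3.447
  solve Keq expr → x = 0.006369; check Q = 2216
Then add 0.4167 M of B.
Step 2:
                  C         B         D
  init      0.07167     2.859     3.447
  Δ        -0.01015  -0.01015  0.006766
  eq        0.06152     2.848     3.454
  solve Keq expr → x = 0.003383; check Q = 2216

Direction: forward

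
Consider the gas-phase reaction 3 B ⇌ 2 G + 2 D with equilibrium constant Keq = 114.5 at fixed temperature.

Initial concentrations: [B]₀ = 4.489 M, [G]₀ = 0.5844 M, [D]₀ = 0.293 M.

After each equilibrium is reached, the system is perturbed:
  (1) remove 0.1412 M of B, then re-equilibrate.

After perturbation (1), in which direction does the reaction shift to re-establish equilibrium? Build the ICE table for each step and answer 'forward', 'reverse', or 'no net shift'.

Q₀ = 3.2412e-04 vs Keq = 114.5 ⇒ Q<K, forward
Step 1:
                   B          G          D
  Initial      4.489     0.5844      0.293
  Change       -3.65      2.433      2.433
  Equil       0.8392      3.018      2.726
  solve Keq expr → x = 1.217; check Q = 114.5
Then remove 0.1412 M of B.
Step 2:
                   B          G          D
  Initial      0.698      3.018      2.726
  Change      0.1121   -0.07475   -0.07475
  Equil       0.8101      2.943      2.651
  solve Keq expr → x = -0.03738; check Q = 114.5

Direction: reverse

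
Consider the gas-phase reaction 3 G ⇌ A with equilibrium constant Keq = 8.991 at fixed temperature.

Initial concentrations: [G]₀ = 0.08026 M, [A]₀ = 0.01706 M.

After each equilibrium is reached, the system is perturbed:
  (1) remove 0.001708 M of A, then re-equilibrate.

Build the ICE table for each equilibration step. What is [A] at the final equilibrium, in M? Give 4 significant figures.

[A]_eq = 0.008893 M

Q₀ = 33 vs Keq = 8.991 ⇒ Q>K, reverse
Step 1:
                    G           A
  I           0.08026     0.01706
  C           0.02218   -0.007394
  E            0.1024    0.009666
  solve Keq expr → x = -0.007394; check Q = 8.991
Then remove 0.001708 M of A.
Step 2:
                    G           A
  I            0.1024    0.007958
  C         -0.002806  9.3530e-04
  E           0.09964    0.008893
  solve Keq expr → x = 9.3530e-04; check Q = 8.991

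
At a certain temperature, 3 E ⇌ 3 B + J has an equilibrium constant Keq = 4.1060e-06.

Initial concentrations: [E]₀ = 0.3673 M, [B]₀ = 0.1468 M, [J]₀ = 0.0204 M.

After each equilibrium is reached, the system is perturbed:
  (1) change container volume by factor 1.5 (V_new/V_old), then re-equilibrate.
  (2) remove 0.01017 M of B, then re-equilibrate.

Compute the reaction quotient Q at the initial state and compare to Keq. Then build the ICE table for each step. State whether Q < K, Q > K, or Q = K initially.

Q₀ = 0.001302 vs Keq = 4.1060e-06 ⇒ Q>K, reverse
Step 1:
                   E          B          J
  Initial     0.3673     0.1468     0.0204
  Change     0.05975   -0.05975   -0.01992
  Equil        0.427    0.08705 4.8470e-04
  solve Keq expr → x = -0.01992; check Q = 4.1060e-06
Then change container volume by factor 1.5 (V_new/V_old).
Step 2:
                   E          B          J
  Initial     0.2847    0.05804 3.2313e-04
  Change  -4.4510e-04 4.4510e-04 1.4837e-04
  Equil       0.2843    0.05848 4.7150e-04
  solve Keq expr → x = 1.4837e-04; check Q = 4.1060e-06
Then remove 0.01017 M of B.
Step 3:
                   E          B          J
  Initial     0.2843    0.04831 4.7150e-04
  Change  -9.3160e-04 9.3160e-04 3.1053e-04
  Equil       0.2833    0.04924 7.8203e-04
  solve Keq expr → x = 3.1053e-04; check Q = 4.1060e-06

Q₀ = 0.001302; Q > K (proceeds reverse)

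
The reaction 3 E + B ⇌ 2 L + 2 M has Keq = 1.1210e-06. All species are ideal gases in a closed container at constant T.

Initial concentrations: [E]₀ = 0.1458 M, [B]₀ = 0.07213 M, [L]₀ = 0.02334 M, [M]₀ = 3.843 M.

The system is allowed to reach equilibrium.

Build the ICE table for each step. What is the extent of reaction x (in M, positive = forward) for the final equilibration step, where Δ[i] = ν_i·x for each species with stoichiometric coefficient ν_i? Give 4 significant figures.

x = -0.01167 M

Q₀ = 35.99 vs Keq = 1.1210e-06 ⇒ Q>K, reverse
Step 1:
                   E          B          L          M
  init        0.1458    0.07213    0.02334      3.843
  Δ            0.035    0.01167   -0.02333   -0.02333
  eq          0.1808     0.0838 6.1687e-06       3.82
  solve Keq expr → x = -0.01167; check Q = 1.1210e-06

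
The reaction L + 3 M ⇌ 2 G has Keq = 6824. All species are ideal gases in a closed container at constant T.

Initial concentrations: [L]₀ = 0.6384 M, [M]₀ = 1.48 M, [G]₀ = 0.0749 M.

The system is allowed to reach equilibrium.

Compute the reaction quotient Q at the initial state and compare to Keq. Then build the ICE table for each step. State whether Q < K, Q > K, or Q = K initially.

Q₀ = 0.002711 vs Keq = 6824 ⇒ Q<K, forward
Step 1:
                   L          M          G
  Initial     0.6384       1.48     0.0749
  Change      -0.462     -1.386      0.924
  Equil       0.1764    0.09394     0.9989
  solve Keq expr → x = 0.462; check Q = 6824

Q₀ = 0.002711; Q < K (proceeds forward)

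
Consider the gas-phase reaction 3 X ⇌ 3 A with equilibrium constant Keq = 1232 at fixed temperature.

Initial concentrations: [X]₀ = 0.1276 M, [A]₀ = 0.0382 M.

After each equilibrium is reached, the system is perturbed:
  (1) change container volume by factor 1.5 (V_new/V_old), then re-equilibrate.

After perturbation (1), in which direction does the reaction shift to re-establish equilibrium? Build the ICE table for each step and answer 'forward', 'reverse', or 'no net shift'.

Direction: no net shift

Q₀ = 0.02683 vs Keq = 1232 ⇒ Q<K, forward
Step 1:
                    X           A
  init         0.1276      0.0382
  Δ           -0.1135      0.1135
  eq          0.01415      0.1517
  solve Keq expr → x = 0.03782; check Q = 1232
Then change container volume by factor 1.5 (V_new/V_old).
Step 2:
                    X           A
  init       0.009431      0.1011
  Δ                 0           0
  eq         0.009431      0.1011
  solve Keq expr → x = 0; check Q = 1232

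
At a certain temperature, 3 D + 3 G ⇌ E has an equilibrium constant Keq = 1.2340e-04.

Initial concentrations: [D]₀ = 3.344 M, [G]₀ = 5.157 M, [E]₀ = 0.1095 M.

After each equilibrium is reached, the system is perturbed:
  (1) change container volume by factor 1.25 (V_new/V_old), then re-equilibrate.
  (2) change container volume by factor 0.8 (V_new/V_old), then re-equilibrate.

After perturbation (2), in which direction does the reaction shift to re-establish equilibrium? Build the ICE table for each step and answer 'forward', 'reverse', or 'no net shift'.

Q₀ = 2.1351e-05 vs Keq = 1.2340e-04 ⇒ Q<K, forward
Step 1:
                   D          G          E
  init         3.344      5.157     0.1095
  Δ          -0.5129    -0.5129      0.171
  eq           2.831      4.644     0.2805
  solve Keq expr → x = 0.171; check Q = 1.2340e-04
Then change container volume by factor 1.25 (V_new/V_old).
Step 2:
                   D          G          E
  init         2.265      3.715     0.2244
  Δ           0.2823     0.2823    -0.0941
  eq           2.547      3.998     0.1303
  solve Keq expr → x = -0.0941; check Q = 1.2340e-04
Then change container volume by factor 0.8 (V_new/V_old).
Step 3:
                   D          G          E
  init         3.184      4.997     0.1628
  Δ          -0.3529    -0.3529     0.1176
  eq           2.831      4.644     0.2805
  solve Keq expr → x = 0.1176; check Q = 1.2340e-04

Direction: forward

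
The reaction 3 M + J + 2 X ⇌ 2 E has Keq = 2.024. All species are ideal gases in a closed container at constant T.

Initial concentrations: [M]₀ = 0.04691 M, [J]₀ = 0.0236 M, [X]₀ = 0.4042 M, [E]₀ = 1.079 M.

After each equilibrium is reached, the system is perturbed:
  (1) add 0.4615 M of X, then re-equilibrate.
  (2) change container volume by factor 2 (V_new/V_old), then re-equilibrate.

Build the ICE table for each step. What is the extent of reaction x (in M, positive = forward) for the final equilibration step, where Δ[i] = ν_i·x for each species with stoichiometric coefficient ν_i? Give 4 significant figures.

x = -0.05753 M

Q₀ = 2.9251e+06 vs Keq = 2.024 ⇒ Q>K, reverse
Step 1:
                    M           J           X           E
  I           0.04691      0.0236      0.4042       1.079
  C            0.7939      0.2646      0.5293     -0.5293
  E            0.8408      0.2882      0.9335      0.5497
  solve Keq expr → x = -0.2646; check Q = 2.024
Then add 0.4615 M of X.
Step 2:
                    M           J           X           E
  I            0.8408      0.2882       1.395      0.5497
  C          -0.09692    -0.03231    -0.06462     0.06462
  E            0.7439      0.2559        1.33      0.6143
  solve Keq expr → x = 0.03231; check Q = 2.024
Then change container volume by factor 2 (V_new/V_old).
Step 3:
                    M           J           X           E
  I             0.372       0.128      0.6652      0.3072
  C            0.1726     0.05753      0.1151     -0.1151
  E            0.5445      0.1855      0.7802      0.1921
  solve Keq expr → x = -0.05753; check Q = 2.024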